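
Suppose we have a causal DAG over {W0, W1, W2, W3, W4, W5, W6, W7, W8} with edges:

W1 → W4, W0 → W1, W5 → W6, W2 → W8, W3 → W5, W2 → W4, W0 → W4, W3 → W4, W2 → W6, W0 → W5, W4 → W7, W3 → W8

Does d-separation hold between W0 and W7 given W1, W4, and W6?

There are 6 undirected paths between W0 and W7; checking each against the conditioning set {W1, W4, W6}:
  1. W0 → W5 ← W3 → W4 → W7 — W5:collider[open]; W3:fork[open]; W4:chain[blocks] ⇒ blocked
  2. W0 → W5 ← W3 → W8 ← W2 → W4 → W7 — W5:collider[open]; W3:fork[open]; W8:collider[blocks]; W2:fork[open]; W4:chain[blocks] ⇒ blocked
  3. W0 → W5 → W6 ← W2 → W4 → W7 — W5:chain[open]; W6:collider[open]; W2:fork[open]; W4:chain[blocks] ⇒ blocked
  4. W0 → W5 → W6 ← W2 → W8 ← W3 → W4 → W7 — W5:chain[open]; W6:collider[open]; W2:fork[open]; W8:collider[blocks]; W3:fork[open]; W4:chain[blocks] ⇒ blocked
  5. W0 → W1 → W4 → W7 — W1:chain[blocks]; W4:chain[blocks] ⇒ blocked
  6. W0 → W4 → W7 — W4:chain[blocks] ⇒ blocked
Every path is blocked, so W0 and W7 are d-separated given {W1, W4, W6}.

Yes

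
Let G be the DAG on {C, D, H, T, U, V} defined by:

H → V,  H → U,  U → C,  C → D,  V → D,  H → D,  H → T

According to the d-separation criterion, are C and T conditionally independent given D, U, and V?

No

There are 3 undirected paths between C and T; checking each against the conditioning set {D, U, V}:
Path 1: C → D ← H → T
  D is a collider and D is conditioned on, which opens it; H is a fork and H is not conditioned on — no node blocks this path, so it is active.
Path 2: C → D ← V ← H → T
  V is a chain here and V is conditioned on, so the path is blocked at V.
Path 3: C ← U ← H → T
  U is a chain here and U is conditioned on, so the path is blocked at U.
At least one path is unblocked, so d-separation fails.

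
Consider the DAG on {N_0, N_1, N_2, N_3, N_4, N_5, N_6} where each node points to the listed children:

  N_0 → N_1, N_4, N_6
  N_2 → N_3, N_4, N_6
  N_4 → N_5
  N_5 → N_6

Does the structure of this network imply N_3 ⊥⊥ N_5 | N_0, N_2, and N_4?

Yes

Enumerating the 4 paths from N_3 to N_5 and testing each for blocking by {N_0, N_2, N_4}:
  1. N_3 ← N_2 → N_6 ← N_0 → N_4 → N_5 — N_2:fork[blocks]; N_6:collider[blocks]; N_0:fork[blocks]; N_4:chain[blocks] ⇒ blocked
  2. N_3 ← N_2 → N_6 ← N_5 — N_2:fork[blocks]; N_6:collider[blocks] ⇒ blocked
  3. N_3 ← N_2 → N_4 ← N_0 → N_6 ← N_5 — N_2:fork[blocks]; N_4:collider[open]; N_0:fork[blocks]; N_6:collider[blocks] ⇒ blocked
  4. N_3 ← N_2 → N_4 → N_5 — N_2:fork[blocks]; N_4:chain[blocks] ⇒ blocked
All paths are blocked; N_3 ⊥ N_5 | {N_0, N_2, N_4} holds.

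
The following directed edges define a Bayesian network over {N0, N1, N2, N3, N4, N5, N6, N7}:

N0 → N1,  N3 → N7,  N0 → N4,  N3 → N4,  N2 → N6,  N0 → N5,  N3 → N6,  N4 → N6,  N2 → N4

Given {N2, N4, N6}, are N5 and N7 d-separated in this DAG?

3 paths connect N5 and N7; each must be blocked for d-separation to hold:
  1. N5 ← N0 → N4 ← N2 → N6 ← N3 → N7 — N0:fork[open]; N4:collider[open]; N2:fork[blocks]; N6:collider[open]; N3:fork[open] ⇒ blocked
  2. N5 ← N0 → N4 → N6 ← N3 → N7 — N0:fork[open]; N4:chain[blocks]; N6:collider[open]; N3:fork[open] ⇒ blocked
  3. N5 ← N0 → N4 ← N3 → N7 — N0:fork[open]; N4:collider[open]; N3:fork[open] ⇒ active
At least one path is unblocked, so d-separation fails.

No — N5 and N7 are not d-separated given {N2, N4, N6}.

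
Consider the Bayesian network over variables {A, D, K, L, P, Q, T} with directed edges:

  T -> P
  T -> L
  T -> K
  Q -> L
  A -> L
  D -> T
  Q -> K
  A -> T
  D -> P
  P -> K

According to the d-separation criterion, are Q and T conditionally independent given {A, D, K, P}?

Enumerating the 5 paths from Q to T and testing each for blocking by {A, D, K, P}:
Path 1: Q → L ← T
  L is a collider here and neither L nor any of its descendants is conditioned on, so the collider stays closed — the path is blocked at L.
Path 2: Q → L ← A → T
  L is a collider here and neither L nor any of its descendants is conditioned on, so the collider stays closed — the path is blocked at L.
Path 3: Q → K ← T
  K is a collider and K is conditioned on, which opens it — no node blocks this path, so it is active.
Path 4: Q → K ← P ← D → T
  P is a chain here and P is conditioned on, so the path is blocked at P.
Path 5: Q → K ← P ← T
  P is a chain here and P is conditioned on, so the path is blocked at P.
At least one path is unblocked, so d-separation fails.

No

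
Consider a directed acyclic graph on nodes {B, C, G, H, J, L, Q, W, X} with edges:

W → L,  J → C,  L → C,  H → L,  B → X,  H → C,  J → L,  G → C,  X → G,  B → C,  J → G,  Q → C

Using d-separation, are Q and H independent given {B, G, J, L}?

We examine all 5 paths between Q and H:
  1. Q → C ← L ← H — C:collider[blocks]; L:chain[blocks] ⇒ blocked
  2. Q → C ← H — C:collider[blocks] ⇒ blocked
  3. Q → C ← G ← J → L ← H — C:collider[blocks]; G:chain[blocks]; J:fork[blocks]; L:collider[open] ⇒ blocked
  4. Q → C ← J → L ← H — C:collider[blocks]; J:fork[blocks]; L:collider[open] ⇒ blocked
  5. Q → C ← B → X → G ← J → L ← H — C:collider[blocks]; B:fork[blocks]; X:chain[open]; G:collider[open]; J:fork[blocks]; L:collider[open] ⇒ blocked
Since every path is blocked, d-separation holds.

Yes — Q and H are d-separated given {B, G, J, L}.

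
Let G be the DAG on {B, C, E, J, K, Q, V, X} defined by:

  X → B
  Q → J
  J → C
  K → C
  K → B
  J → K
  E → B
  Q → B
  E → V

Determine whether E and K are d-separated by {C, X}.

There are 3 undirected paths between E and K; checking each against the conditioning set {C, X}:
Path 1: E → B ← K
  B is a collider here and neither B nor any of its descendants is conditioned on, so the collider stays closed — the path is blocked at B.
Path 2: E → B ← Q → J → K
  B is a collider here and neither B nor any of its descendants is conditioned on, so the collider stays closed — the path is blocked at B.
Path 3: E → B ← Q → J → C ← K
  B is a collider here and neither B nor any of its descendants is conditioned on, so the collider stays closed — the path is blocked at B.
Every path is blocked, so E and K are d-separated given {C, X}.

Yes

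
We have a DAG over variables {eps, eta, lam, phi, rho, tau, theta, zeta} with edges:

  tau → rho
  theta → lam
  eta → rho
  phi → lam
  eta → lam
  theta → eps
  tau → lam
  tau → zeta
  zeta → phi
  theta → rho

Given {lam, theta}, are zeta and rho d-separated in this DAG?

Enumerating the 6 paths from zeta to rho and testing each for blocking by {lam, theta}:
Path 1: zeta ← tau → rho
  tau is a fork and tau is not conditioned on — no node blocks this path, so it is active.
Path 2: zeta ← tau → lam ← theta → rho
  theta is a fork here and theta is conditioned on, so the path is blocked at theta.
Path 3: zeta ← tau → lam ← eta → rho
  tau is a fork and tau is not conditioned on; lam is a collider and lam is conditioned on, which opens it; eta is a fork and eta is not conditioned on — no node blocks this path, so it is active.
Path 4: zeta → phi → lam ← tau → rho
  phi is a chain and phi is not conditioned on; lam is a collider and lam is conditioned on, which opens it; tau is a fork and tau is not conditioned on — no node blocks this path, so it is active.
Path 5: zeta → phi → lam ← theta → rho
  theta is a fork here and theta is conditioned on, so the path is blocked at theta.
Path 6: zeta → phi → lam ← eta → rho
  phi is a chain and phi is not conditioned on; lam is a collider and lam is conditioned on, which opens it; eta is a fork and eta is not conditioned on — no node blocks this path, so it is active.
Because an active path exists, zeta and rho are not d-separated.

No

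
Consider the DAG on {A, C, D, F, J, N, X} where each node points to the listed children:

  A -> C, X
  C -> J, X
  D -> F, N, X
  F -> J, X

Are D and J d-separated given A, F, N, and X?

We examine all 6 paths between D and J:
  1. D → F → J — F:chain[blocks] ⇒ blocked
  2. D → F → X ← A → C → J — F:chain[blocks]; X:collider[open]; A:fork[blocks]; C:chain[open] ⇒ blocked
  3. D → F → X ← C → J — F:chain[blocks]; X:collider[open]; C:fork[open] ⇒ blocked
  4. D → X ← F → J — X:collider[open]; F:fork[blocks] ⇒ blocked
  5. D → X ← A → C → J — X:collider[open]; A:fork[blocks]; C:chain[open] ⇒ blocked
  6. D → X ← C → J — X:collider[open]; C:fork[open] ⇒ active
At least one path is unblocked, so d-separation fails.

No — D and J are not d-separated given {A, F, N, X}.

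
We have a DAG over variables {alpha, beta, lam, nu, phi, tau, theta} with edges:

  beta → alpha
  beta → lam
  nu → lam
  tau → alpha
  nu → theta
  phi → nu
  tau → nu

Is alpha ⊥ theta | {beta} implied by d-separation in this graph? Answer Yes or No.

No — alpha and theta are not d-separated given {beta}.

We examine all 2 paths between alpha and theta:
Path 1: alpha ← beta → lam ← nu → theta
  beta is a fork here and beta is conditioned on, so the path is blocked at beta.
Path 2: alpha ← tau → nu → theta
  tau is a fork and tau is not conditioned on; nu is a chain and nu is not conditioned on — no node blocks this path, so it is active.
Since the path alpha ← tau → nu → theta is active, alpha and theta are not d-separated given {beta}.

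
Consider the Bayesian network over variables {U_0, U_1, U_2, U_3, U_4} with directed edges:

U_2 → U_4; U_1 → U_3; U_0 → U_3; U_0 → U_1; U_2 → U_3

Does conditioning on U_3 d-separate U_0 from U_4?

No

Enumerating the 2 paths from U_0 to U_4 and testing each for blocking by {U_3}:
  1. U_0 → U_1 → U_3 ← U_2 → U_4 — U_1:chain[open]; U_3:collider[open]; U_2:fork[open] ⇒ active
  2. U_0 → U_3 ← U_2 → U_4 — U_3:collider[open]; U_2:fork[open] ⇒ active
At least one path is unblocked, so d-separation fails.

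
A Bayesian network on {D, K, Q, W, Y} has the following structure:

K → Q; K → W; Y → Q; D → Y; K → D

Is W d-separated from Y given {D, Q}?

No — W and Y are not d-separated given {D, Q}.

We examine all 2 paths between W and Y:
  1. W ← K → Q ← Y — K:fork[open]; Q:collider[open] ⇒ active
  2. W ← K → D → Y — K:fork[open]; D:chain[blocks] ⇒ blocked
Since the path W ← K → Q ← Y is active, W and Y are not d-separated given {D, Q}.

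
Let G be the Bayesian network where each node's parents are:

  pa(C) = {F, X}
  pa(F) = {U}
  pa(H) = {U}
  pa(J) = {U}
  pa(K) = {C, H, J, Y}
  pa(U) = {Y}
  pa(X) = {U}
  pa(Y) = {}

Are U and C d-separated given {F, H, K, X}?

No

5 paths connect U and C; each must be blocked for d-separation to hold:
Path 1: U → H → K ← C
  H is a chain here and H is conditioned on, so the path is blocked at H.
Path 2: U → J → K ← C
  J is a chain and J is not conditioned on; K is a collider and K is conditioned on, which opens it — no node blocks this path, so it is active.
Path 3: U ← Y → K ← C
  Y is a fork and Y is not conditioned on; K is a collider and K is conditioned on, which opens it — no node blocks this path, so it is active.
Path 4: U → F → C
  F is a chain here and F is conditioned on, so the path is blocked at F.
Path 5: U → X → C
  X is a chain here and X is conditioned on, so the path is blocked at X.
Since the path U → J → K ← C is active, U and C are not d-separated given {F, H, K, X}.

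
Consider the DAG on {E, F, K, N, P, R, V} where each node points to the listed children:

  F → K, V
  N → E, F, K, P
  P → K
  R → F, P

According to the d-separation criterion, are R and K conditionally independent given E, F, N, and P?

Yes

There are 6 undirected paths between R and K; checking each against the conditioning set {E, F, N, P}:
  1. R → P ← N → K — P:collider[open]; N:fork[blocks] ⇒ blocked
  2. R → P ← N → F → K — P:collider[open]; N:fork[blocks]; F:chain[blocks] ⇒ blocked
  3. R → P → K — P:chain[blocks] ⇒ blocked
  4. R → F ← N → P → K — F:collider[open]; N:fork[blocks]; P:chain[blocks] ⇒ blocked
  5. R → F ← N → K — F:collider[open]; N:fork[blocks] ⇒ blocked
  6. R → F → K — F:chain[blocks] ⇒ blocked
Every path is blocked, so R and K are d-separated given {E, F, N, P}.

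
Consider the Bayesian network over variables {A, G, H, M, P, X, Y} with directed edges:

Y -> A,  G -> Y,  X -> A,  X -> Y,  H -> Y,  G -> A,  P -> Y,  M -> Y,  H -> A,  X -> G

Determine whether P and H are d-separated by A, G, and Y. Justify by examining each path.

No — P and H are not d-separated given {A, G, Y}.

6 paths connect P and H; each must be blocked for d-separation to hold:
Path 1: P → Y ← G → A ← H
  G is a fork here and G is conditioned on, so the path is blocked at G.
Path 2: P → Y ← G ← X → A ← H
  G is a chain here and G is conditioned on, so the path is blocked at G.
Path 3: P → Y → A ← H
  Y is a chain here and Y is conditioned on, so the path is blocked at Y.
Path 4: P → Y ← H
  Y is a collider and Y is conditioned on, which opens it — no node blocks this path, so it is active.
Path 5: P → Y ← X → G → A ← H
  G is a chain here and G is conditioned on, so the path is blocked at G.
Path 6: P → Y ← X → A ← H
  Y is a collider and Y is conditioned on, which opens it; X is a fork and X is not conditioned on; A is a collider and A is conditioned on, which opens it — no node blocks this path, so it is active.
At least one path is unblocked, so d-separation fails.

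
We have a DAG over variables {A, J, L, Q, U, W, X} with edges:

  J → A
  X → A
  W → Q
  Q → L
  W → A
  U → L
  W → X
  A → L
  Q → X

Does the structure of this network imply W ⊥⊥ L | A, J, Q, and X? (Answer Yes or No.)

Yes

There are 6 undirected paths between W and L; checking each against the conditioning set {A, J, Q, X}:
Path 1: W → A → L
  A is a chain here and A is conditioned on, so the path is blocked at A.
Path 2: W → A ← X ← Q → L
  X is a chain here and X is conditioned on, so the path is blocked at X.
Path 3: W → Q → L
  Q is a chain here and Q is conditioned on, so the path is blocked at Q.
Path 4: W → Q → X → A → L
  Q is a chain here and Q is conditioned on, so the path is blocked at Q.
Path 5: W → X → A → L
  X is a chain here and X is conditioned on, so the path is blocked at X.
Path 6: W → X ← Q → L
  Q is a fork here and Q is conditioned on, so the path is blocked at Q.
All paths are blocked; W ⊥ L | {A, J, Q, X} holds.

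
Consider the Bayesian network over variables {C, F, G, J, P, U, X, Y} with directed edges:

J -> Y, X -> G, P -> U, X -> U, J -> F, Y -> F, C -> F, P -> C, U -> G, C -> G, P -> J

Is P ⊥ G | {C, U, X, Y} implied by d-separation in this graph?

Yes

There are 5 undirected paths between P and G; checking each against the conditioning set {C, U, X, Y}:
Path 1: P → J → F ← C → G
  F is a collider here and neither F nor any of its descendants is conditioned on, so the collider stays closed — the path is blocked at F.
Path 2: P → J → Y → F ← C → G
  Y is a chain here and Y is conditioned on, so the path is blocked at Y.
Path 3: P → C → G
  C is a chain here and C is conditioned on, so the path is blocked at C.
Path 4: P → U ← X → G
  X is a fork here and X is conditioned on, so the path is blocked at X.
Path 5: P → U → G
  U is a chain here and U is conditioned on, so the path is blocked at U.
Every path is blocked, so P and G are d-separated given {C, U, X, Y}.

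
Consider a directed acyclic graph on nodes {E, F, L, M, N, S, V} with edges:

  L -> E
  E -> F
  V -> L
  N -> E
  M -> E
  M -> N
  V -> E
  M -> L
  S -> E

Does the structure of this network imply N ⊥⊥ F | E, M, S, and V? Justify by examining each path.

We examine all 4 paths between N and F:
Path 1: N → E → F
  E is a chain here and E is conditioned on, so the path is blocked at E.
Path 2: N ← M → E → F
  M is a fork here and M is conditioned on, so the path is blocked at M.
Path 3: N ← M → L → E → F
  M is a fork here and M is conditioned on, so the path is blocked at M.
Path 4: N ← M → L ← V → E → F
  M is a fork here and M is conditioned on, so the path is blocked at M.
All paths are blocked; N ⊥ F | {E, M, S, V} holds.

Yes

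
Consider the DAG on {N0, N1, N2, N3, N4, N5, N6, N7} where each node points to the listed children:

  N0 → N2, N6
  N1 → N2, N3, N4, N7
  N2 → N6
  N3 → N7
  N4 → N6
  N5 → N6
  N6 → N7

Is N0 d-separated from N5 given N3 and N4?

5 paths connect N0 and N5; each must be blocked for d-separation to hold:
Path 1: N0 → N6 ← N5
  N6 is a collider here and neither N6 nor any of its descendants is conditioned on, so the collider stays closed — the path is blocked at N6.
Path 2: N0 → N2 → N6 ← N5
  N6 is a collider here and neither N6 nor any of its descendants is conditioned on, so the collider stays closed — the path is blocked at N6.
Path 3: N0 → N2 ← N1 → N7 ← N6 ← N5
  N2 is a collider here and neither N2 nor any of its descendants is conditioned on, so the collider stays closed — the path is blocked at N2.
Path 4: N0 → N2 ← N1 → N4 → N6 ← N5
  N2 is a collider here and neither N2 nor any of its descendants is conditioned on, so the collider stays closed — the path is blocked at N2.
Path 5: N0 → N2 ← N1 → N3 → N7 ← N6 ← N5
  N2 is a collider here and neither N2 nor any of its descendants is conditioned on, so the collider stays closed — the path is blocked at N2.
Every path is blocked, so N0 and N5 are d-separated given {N3, N4}.

Yes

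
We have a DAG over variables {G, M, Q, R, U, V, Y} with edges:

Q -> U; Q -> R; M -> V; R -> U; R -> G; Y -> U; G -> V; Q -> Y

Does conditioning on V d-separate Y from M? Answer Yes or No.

No

There are 4 undirected paths between Y and M; checking each against the conditioning set {V}:
Path 1: Y ← Q → U ← R → G → V ← M
  U is a collider here and neither U nor any of its descendants is conditioned on, so the collider stays closed — the path is blocked at U.
Path 2: Y ← Q → R → G → V ← M
  Q is a fork and Q is not conditioned on; R is a chain and R is not conditioned on; G is a chain and G is not conditioned on; V is a collider and V is conditioned on, which opens it — no node blocks this path, so it is active.
Path 3: Y → U ← Q → R → G → V ← M
  U is a collider here and neither U nor any of its descendants is conditioned on, so the collider stays closed — the path is blocked at U.
Path 4: Y → U ← R → G → V ← M
  U is a collider here and neither U nor any of its descendants is conditioned on, so the collider stays closed — the path is blocked at U.
Because an active path exists, Y and M are not d-separated.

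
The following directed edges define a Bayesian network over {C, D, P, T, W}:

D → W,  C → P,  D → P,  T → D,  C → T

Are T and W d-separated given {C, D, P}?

There are 2 undirected paths between T and W; checking each against the conditioning set {C, D, P}:
Path 1: T ← C → P ← D → W
  C is a fork here and C is conditioned on, so the path is blocked at C.
Path 2: T → D → W
  D is a chain here and D is conditioned on, so the path is blocked at D.
Every path is blocked, so T and W are d-separated given {C, D, P}.

Yes — T and W are d-separated given {C, D, P}.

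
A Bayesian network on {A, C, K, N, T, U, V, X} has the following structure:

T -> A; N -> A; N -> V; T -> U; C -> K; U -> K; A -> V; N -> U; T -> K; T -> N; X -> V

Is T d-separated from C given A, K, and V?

No

There are 5 undirected paths between T and C; checking each against the conditioning set {A, K, V}:
  1. T → N → U → K ← C — N:chain[open]; U:chain[open]; K:collider[open] ⇒ active
  2. T → K ← C — K:collider[open] ⇒ active
  3. T → A ← N → U → K ← C — A:collider[open]; N:fork[open]; U:chain[open]; K:collider[open] ⇒ active
  4. T → A → V ← N → U → K ← C — A:chain[blocks]; V:collider[open]; N:fork[open]; U:chain[open]; K:collider[open] ⇒ blocked
  5. T → U → K ← C — U:chain[open]; K:collider[open] ⇒ active
Since the path T → N → U → K ← C is active, T and C are not d-separated given {A, K, V}.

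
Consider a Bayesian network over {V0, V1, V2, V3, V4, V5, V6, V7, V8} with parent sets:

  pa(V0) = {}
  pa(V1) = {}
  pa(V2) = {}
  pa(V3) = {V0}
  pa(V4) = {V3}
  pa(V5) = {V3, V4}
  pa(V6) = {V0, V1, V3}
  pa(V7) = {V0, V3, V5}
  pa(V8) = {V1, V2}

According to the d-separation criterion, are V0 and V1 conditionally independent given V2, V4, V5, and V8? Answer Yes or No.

Yes

We examine all 5 paths between V0 and V1:
Path 1: V0 → V7 ← V3 → V6 ← V1
  V7 is a collider here and neither V7 nor any of its descendants is conditioned on, so the collider stays closed — the path is blocked at V7.
Path 2: V0 → V7 ← V5 ← V4 ← V3 → V6 ← V1
  V7 is a collider here and neither V7 nor any of its descendants is conditioned on, so the collider stays closed — the path is blocked at V7.
Path 3: V0 → V7 ← V5 ← V3 → V6 ← V1
  V7 is a collider here and neither V7 nor any of its descendants is conditioned on, so the collider stays closed — the path is blocked at V7.
Path 4: V0 → V3 → V6 ← V1
  V6 is a collider here and neither V6 nor any of its descendants is conditioned on, so the collider stays closed — the path is blocked at V6.
Path 5: V0 → V6 ← V1
  V6 is a collider here and neither V6 nor any of its descendants is conditioned on, so the collider stays closed — the path is blocked at V6.
All paths are blocked; V0 ⊥ V1 | {V2, V4, V5, V8} holds.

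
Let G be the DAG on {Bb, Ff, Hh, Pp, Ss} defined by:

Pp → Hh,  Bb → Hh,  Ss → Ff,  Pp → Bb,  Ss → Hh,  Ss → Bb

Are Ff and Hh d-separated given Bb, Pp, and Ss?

We examine all 3 paths between Ff and Hh:
  1. Ff ← Ss → Bb ← Pp → Hh — Ss:fork[blocks]; Bb:collider[open]; Pp:fork[blocks] ⇒ blocked
  2. Ff ← Ss → Bb → Hh — Ss:fork[blocks]; Bb:chain[blocks] ⇒ blocked
  3. Ff ← Ss → Hh — Ss:fork[blocks] ⇒ blocked
Since every path is blocked, d-separation holds.

Yes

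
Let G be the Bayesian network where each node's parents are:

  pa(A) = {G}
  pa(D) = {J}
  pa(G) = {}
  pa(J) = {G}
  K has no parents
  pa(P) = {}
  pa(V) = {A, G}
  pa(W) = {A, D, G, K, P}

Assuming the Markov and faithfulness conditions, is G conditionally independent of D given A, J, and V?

4 paths connect G and D; each must be blocked for d-separation to hold:
  1. G → J → D — J:chain[blocks] ⇒ blocked
  2. G → W ← D — W:collider[blocks] ⇒ blocked
  3. G → V ← A → W ← D — V:collider[open]; A:fork[blocks]; W:collider[blocks] ⇒ blocked
  4. G → A → W ← D — A:chain[blocks]; W:collider[blocks] ⇒ blocked
Since every path is blocked, d-separation holds.

Yes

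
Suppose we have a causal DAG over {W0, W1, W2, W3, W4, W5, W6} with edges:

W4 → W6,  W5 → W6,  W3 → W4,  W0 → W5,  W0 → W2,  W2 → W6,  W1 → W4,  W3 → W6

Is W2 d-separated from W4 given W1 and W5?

Yes

We examine all 4 paths between W2 and W4:
Path 1: W2 → W6 ← W3 → W4
  W6 is a collider here and neither W6 nor any of its descendants is conditioned on, so the collider stays closed — the path is blocked at W6.
Path 2: W2 → W6 ← W4
  W6 is a collider here and neither W6 nor any of its descendants is conditioned on, so the collider stays closed — the path is blocked at W6.
Path 3: W2 ← W0 → W5 → W6 ← W3 → W4
  W5 is a chain here and W5 is conditioned on, so the path is blocked at W5.
Path 4: W2 ← W0 → W5 → W6 ← W4
  W5 is a chain here and W5 is conditioned on, so the path is blocked at W5.
Since every path is blocked, d-separation holds.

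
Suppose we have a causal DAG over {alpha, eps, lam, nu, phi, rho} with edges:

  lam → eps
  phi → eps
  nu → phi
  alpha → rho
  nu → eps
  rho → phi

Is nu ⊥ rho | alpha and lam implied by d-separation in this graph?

Yes

There are 2 undirected paths between nu and rho; checking each against the conditioning set {alpha, lam}:
Path 1: nu → phi ← rho
  phi is a collider here and neither phi nor any of its descendants is conditioned on, so the collider stays closed — the path is blocked at phi.
Path 2: nu → eps ← phi ← rho
  eps is a collider here and neither eps nor any of its descendants is conditioned on, so the collider stays closed — the path is blocked at eps.
Every path is blocked, so nu and rho are d-separated given {alpha, lam}.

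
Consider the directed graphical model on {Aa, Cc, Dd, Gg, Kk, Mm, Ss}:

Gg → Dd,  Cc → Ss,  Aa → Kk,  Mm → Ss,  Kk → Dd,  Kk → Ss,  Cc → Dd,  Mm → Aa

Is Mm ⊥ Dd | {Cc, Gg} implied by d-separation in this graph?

No

4 paths connect Mm and Dd; each must be blocked for d-separation to hold:
  1. Mm → Aa → Kk → Dd — Aa:chain[open]; Kk:chain[open] ⇒ active
  2. Mm → Aa → Kk → Ss ← Cc → Dd — Aa:chain[open]; Kk:chain[open]; Ss:collider[blocks]; Cc:fork[blocks] ⇒ blocked
  3. Mm → Ss ← Cc → Dd — Ss:collider[blocks]; Cc:fork[blocks] ⇒ blocked
  4. Mm → Ss ← Kk → Dd — Ss:collider[blocks]; Kk:fork[open] ⇒ blocked
Since the path Mm → Aa → Kk → Dd is active, Mm and Dd are not d-separated given {Cc, Gg}.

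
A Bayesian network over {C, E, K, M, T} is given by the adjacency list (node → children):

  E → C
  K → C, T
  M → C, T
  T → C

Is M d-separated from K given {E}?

4 paths connect M and K; each must be blocked for d-separation to hold:
  1. M → C ← T ← K — C:collider[blocks]; T:chain[open] ⇒ blocked
  2. M → C ← K — C:collider[blocks] ⇒ blocked
  3. M → T → C ← K — T:chain[open]; C:collider[blocks] ⇒ blocked
  4. M → T ← K — T:collider[blocks] ⇒ blocked
All paths are blocked; M ⊥ K | {E} holds.

Yes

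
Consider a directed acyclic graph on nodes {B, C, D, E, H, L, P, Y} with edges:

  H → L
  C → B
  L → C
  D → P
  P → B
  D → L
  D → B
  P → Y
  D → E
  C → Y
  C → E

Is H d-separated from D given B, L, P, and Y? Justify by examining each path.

No — H and D are not d-separated given {B, L, P, Y}.

We examine all 6 paths between H and D:
Path 1: H → L ← D
  L is a collider and L is conditioned on, which opens it — no node blocks this path, so it is active.
Path 2: H → L → C → B ← P ← D
  L is a chain here and L is conditioned on, so the path is blocked at L.
Path 3: H → L → C → B ← D
  L is a chain here and L is conditioned on, so the path is blocked at L.
Path 4: H → L → C → Y ← P ← D
  L is a chain here and L is conditioned on, so the path is blocked at L.
Path 5: H → L → C → Y ← P → B ← D
  L is a chain here and L is conditioned on, so the path is blocked at L.
Path 6: H → L → C → E ← D
  L is a chain here and L is conditioned on, so the path is blocked at L.
Since the path H → L ← D is active, H and D are not d-separated given {B, L, P, Y}.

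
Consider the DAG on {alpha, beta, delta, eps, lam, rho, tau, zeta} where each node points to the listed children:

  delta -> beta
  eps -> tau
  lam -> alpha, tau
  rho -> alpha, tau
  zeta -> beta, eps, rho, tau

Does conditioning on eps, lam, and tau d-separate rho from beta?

Enumerating the 5 paths from rho to beta and testing each for blocking by {eps, lam, tau}:
  1. rho → tau ← zeta → beta — tau:collider[open]; zeta:fork[open] ⇒ active
  2. rho → tau ← eps ← zeta → beta — tau:collider[open]; eps:chain[blocks]; zeta:fork[open] ⇒ blocked
  3. rho ← zeta → beta — zeta:fork[open] ⇒ active
  4. rho → alpha ← lam → tau ← zeta → beta — alpha:collider[blocks]; lam:fork[blocks]; tau:collider[open]; zeta:fork[open] ⇒ blocked
  5. rho → alpha ← lam → tau ← eps ← zeta → beta — alpha:collider[blocks]; lam:fork[blocks]; tau:collider[open]; eps:chain[blocks]; zeta:fork[open] ⇒ blocked
Since the path rho → tau ← zeta → beta is active, rho and beta are not d-separated given {eps, lam, tau}.

No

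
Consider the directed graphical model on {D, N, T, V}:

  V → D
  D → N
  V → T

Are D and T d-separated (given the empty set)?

Only one path connects D and T:
Path 1: D ← V → T
  V is a fork and V is not conditioned on — no node blocks this path, so it is active.
Since the path D ← V → T is active, D and T are not d-separated given ∅.

No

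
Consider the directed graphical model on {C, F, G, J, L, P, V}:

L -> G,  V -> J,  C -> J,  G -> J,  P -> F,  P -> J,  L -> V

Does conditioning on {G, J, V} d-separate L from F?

Yes — L and F are d-separated given {G, J, V}.

Enumerating the 2 paths from L to F and testing each for blocking by {G, J, V}:
  1. L → V → J ← P → F — V:chain[blocks]; J:collider[open]; P:fork[open] ⇒ blocked
  2. L → G → J ← P → F — G:chain[blocks]; J:collider[open]; P:fork[open] ⇒ blocked
Every path is blocked, so L and F are d-separated given {G, J, V}.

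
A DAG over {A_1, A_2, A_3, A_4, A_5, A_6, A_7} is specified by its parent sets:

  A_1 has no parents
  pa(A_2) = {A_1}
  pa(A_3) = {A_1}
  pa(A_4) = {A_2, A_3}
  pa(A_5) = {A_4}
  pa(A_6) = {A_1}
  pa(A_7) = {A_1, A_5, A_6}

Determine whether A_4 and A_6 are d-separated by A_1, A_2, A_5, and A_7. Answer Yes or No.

Enumerating the 6 paths from A_4 to A_6 and testing each for blocking by {A_1, A_2, A_5, A_7}:
  1. A_4 → A_5 → A_7 ← A_1 → A_6 — A_5:chain[blocks]; A_7:collider[open]; A_1:fork[blocks] ⇒ blocked
  2. A_4 → A_5 → A_7 ← A_6 — A_5:chain[blocks]; A_7:collider[open] ⇒ blocked
  3. A_4 ← A_2 ← A_1 → A_7 ← A_6 — A_2:chain[blocks]; A_1:fork[blocks]; A_7:collider[open] ⇒ blocked
  4. A_4 ← A_2 ← A_1 → A_6 — A_2:chain[blocks]; A_1:fork[blocks] ⇒ blocked
  5. A_4 ← A_3 ← A_1 → A_7 ← A_6 — A_3:chain[open]; A_1:fork[blocks]; A_7:collider[open] ⇒ blocked
  6. A_4 ← A_3 ← A_1 → A_6 — A_3:chain[open]; A_1:fork[blocks] ⇒ blocked
All paths are blocked; A_4 ⊥ A_6 | {A_1, A_2, A_5, A_7} holds.

Yes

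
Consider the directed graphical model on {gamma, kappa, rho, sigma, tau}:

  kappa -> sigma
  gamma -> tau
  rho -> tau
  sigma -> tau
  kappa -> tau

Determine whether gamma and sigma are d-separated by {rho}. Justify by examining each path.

There are 2 undirected paths between gamma and sigma; checking each against the conditioning set {rho}:
Path 1: gamma → tau ← sigma
  tau is a collider here and neither tau nor any of its descendants is conditioned on, so the collider stays closed — the path is blocked at tau.
Path 2: gamma → tau ← kappa → sigma
  tau is a collider here and neither tau nor any of its descendants is conditioned on, so the collider stays closed — the path is blocked at tau.
Every path is blocked, so gamma and sigma are d-separated given {rho}.

Yes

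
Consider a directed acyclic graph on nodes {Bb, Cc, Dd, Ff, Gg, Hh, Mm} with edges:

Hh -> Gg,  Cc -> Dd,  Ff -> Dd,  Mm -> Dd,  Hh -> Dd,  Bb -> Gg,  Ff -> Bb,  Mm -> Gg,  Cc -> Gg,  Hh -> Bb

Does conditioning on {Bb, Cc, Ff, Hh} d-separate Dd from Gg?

No

6 paths connect Dd and Gg; each must be blocked for d-separation to hold:
  1. Dd ← Mm → Gg — Mm:fork[open] ⇒ active
  2. Dd ← Ff → Bb → Gg — Ff:fork[blocks]; Bb:chain[blocks] ⇒ blocked
  3. Dd ← Ff → Bb ← Hh → Gg — Ff:fork[blocks]; Bb:collider[open]; Hh:fork[blocks] ⇒ blocked
  4. Dd ← Cc → Gg — Cc:fork[blocks] ⇒ blocked
  5. Dd ← Hh → Bb → Gg — Hh:fork[blocks]; Bb:chain[blocks] ⇒ blocked
  6. Dd ← Hh → Gg — Hh:fork[blocks] ⇒ blocked
Since the path Dd ← Mm → Gg is active, Dd and Gg are not d-separated given {Bb, Cc, Ff, Hh}.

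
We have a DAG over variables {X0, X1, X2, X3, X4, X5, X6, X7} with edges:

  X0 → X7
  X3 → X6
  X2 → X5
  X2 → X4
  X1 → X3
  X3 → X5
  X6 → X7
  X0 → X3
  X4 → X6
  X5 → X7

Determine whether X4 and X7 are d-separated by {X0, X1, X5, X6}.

Yes — X4 and X7 are d-separated given {X0, X1, X5, X6}.

Enumerating the 6 paths from X4 to X7 and testing each for blocking by {X0, X1, X5, X6}:
  1. X4 ← X2 → X5 → X7 — X2:fork[open]; X5:chain[blocks] ⇒ blocked
  2. X4 ← X2 → X5 ← X3 → X6 → X7 — X2:fork[open]; X5:collider[open]; X3:fork[open]; X6:chain[blocks] ⇒ blocked
  3. X4 ← X2 → X5 ← X3 ← X0 → X7 — X2:fork[open]; X5:collider[open]; X3:chain[open]; X0:fork[blocks] ⇒ blocked
  4. X4 → X6 → X7 — X6:chain[blocks] ⇒ blocked
  5. X4 → X6 ← X3 → X5 → X7 — X6:collider[open]; X3:fork[open]; X5:chain[blocks] ⇒ blocked
  6. X4 → X6 ← X3 ← X0 → X7 — X6:collider[open]; X3:chain[open]; X0:fork[blocks] ⇒ blocked
Every path is blocked, so X4 and X7 are d-separated given {X0, X1, X5, X6}.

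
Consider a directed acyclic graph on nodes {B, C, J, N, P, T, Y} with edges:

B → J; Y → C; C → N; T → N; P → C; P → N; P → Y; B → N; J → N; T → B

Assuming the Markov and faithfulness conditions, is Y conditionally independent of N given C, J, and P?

Yes

We examine all 4 paths between Y and N:
Path 1: Y ← P → N
  P is a fork here and P is conditioned on, so the path is blocked at P.
Path 2: Y ← P → C → N
  P is a fork here and P is conditioned on, so the path is blocked at P.
Path 3: Y → C → N
  C is a chain here and C is conditioned on, so the path is blocked at C.
Path 4: Y → C ← P → N
  P is a fork here and P is conditioned on, so the path is blocked at P.
Every path is blocked, so Y and N are d-separated given {C, J, P}.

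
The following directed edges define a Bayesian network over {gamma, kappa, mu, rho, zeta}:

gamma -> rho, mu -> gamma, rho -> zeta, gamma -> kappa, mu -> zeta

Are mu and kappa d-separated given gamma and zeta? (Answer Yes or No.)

Yes

Enumerating the 2 paths from mu to kappa and testing each for blocking by {gamma, zeta}:
  1. mu → gamma → kappa — gamma:chain[blocks] ⇒ blocked
  2. mu → zeta ← rho ← gamma → kappa — zeta:collider[open]; rho:chain[open]; gamma:fork[blocks] ⇒ blocked
Every path is blocked, so mu and kappa are d-separated given {gamma, zeta}.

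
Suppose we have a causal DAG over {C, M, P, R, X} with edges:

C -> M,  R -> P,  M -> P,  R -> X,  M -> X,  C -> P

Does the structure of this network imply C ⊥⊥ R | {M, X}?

Enumerating the 4 paths from C to R and testing each for blocking by {M, X}:
  1. C → P ← R — P:collider[blocks] ⇒ blocked
  2. C → P ← M → X ← R — P:collider[blocks]; M:fork[blocks]; X:collider[open] ⇒ blocked
  3. C → M → X ← R — M:chain[blocks]; X:collider[open] ⇒ blocked
  4. C → M → P ← R — M:chain[blocks]; P:collider[blocks] ⇒ blocked
Since every path is blocked, d-separation holds.

Yes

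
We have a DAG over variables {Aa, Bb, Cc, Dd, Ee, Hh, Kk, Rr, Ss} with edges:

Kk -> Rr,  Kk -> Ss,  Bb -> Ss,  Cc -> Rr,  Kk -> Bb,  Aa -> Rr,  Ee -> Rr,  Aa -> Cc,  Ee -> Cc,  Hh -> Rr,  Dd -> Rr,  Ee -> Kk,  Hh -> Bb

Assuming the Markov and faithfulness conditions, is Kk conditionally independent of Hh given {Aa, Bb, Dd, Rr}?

There are 6 undirected paths between Kk and Hh; checking each against the conditioning set {Aa, Bb, Dd, Rr}:
Path 1: Kk → Rr ← Hh
  Rr is a collider and Rr is conditioned on, which opens it — no node blocks this path, so it is active.
Path 2: Kk → Ss ← Bb ← Hh
  Ss is a collider here and neither Ss nor any of its descendants is conditioned on, so the collider stays closed — the path is blocked at Ss.
Path 3: Kk → Bb ← Hh
  Bb is a collider and Bb is conditioned on, which opens it — no node blocks this path, so it is active.
Path 4: Kk ← Ee → Rr ← Hh
  Ee is a fork and Ee is not conditioned on; Rr is a collider and Rr is conditioned on, which opens it — no node blocks this path, so it is active.
Path 5: Kk ← Ee → Cc → Rr ← Hh
  Ee is a fork and Ee is not conditioned on; Cc is a chain and Cc is not conditioned on; Rr is a collider and Rr is conditioned on, which opens it — no node blocks this path, so it is active.
Path 6: Kk ← Ee → Cc ← Aa → Rr ← Hh
  Aa is a fork here and Aa is conditioned on, so the path is blocked at Aa.
At least one path is unblocked, so d-separation fails.

No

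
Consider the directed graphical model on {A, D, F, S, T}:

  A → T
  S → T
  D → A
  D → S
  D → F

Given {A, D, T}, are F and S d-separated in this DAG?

We examine all 2 paths between F and S:
  1. F ← D → A → T ← S — D:fork[blocks]; A:chain[blocks]; T:collider[open] ⇒ blocked
  2. F ← D → S — D:fork[blocks] ⇒ blocked
All paths are blocked; F ⊥ S | {A, D, T} holds.

Yes — F and S are d-separated given {A, D, T}.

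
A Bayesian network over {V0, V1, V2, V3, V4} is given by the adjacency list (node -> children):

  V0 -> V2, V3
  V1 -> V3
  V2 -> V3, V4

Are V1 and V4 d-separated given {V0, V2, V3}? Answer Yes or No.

Enumerating the 2 paths from V1 to V4 and testing each for blocking by {V0, V2, V3}:
  1. V1 → V3 ← V0 → V2 → V4 — V3:collider[open]; V0:fork[blocks]; V2:chain[blocks] ⇒ blocked
  2. V1 → V3 ← V2 → V4 — V3:collider[open]; V2:fork[blocks] ⇒ blocked
Every path is blocked, so V1 and V4 are d-separated given {V0, V2, V3}.

Yes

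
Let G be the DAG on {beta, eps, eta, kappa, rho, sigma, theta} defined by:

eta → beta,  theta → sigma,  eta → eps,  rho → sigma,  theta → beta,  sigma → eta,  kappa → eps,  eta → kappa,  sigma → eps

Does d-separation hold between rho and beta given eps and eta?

4 paths connect rho and beta; each must be blocked for d-separation to hold:
Path 1: rho → sigma ← theta → beta
  sigma is a collider and its descendant eta is conditioned on, which opens it; theta is a fork and theta is not conditioned on — no node blocks this path, so it is active.
Path 2: rho → sigma → eta → beta
  eta is a chain here and eta is conditioned on, so the path is blocked at eta.
Path 3: rho → sigma → eps ← eta → beta
  eta is a fork here and eta is conditioned on, so the path is blocked at eta.
Path 4: rho → sigma → eps ← kappa ← eta → beta
  eta is a fork here and eta is conditioned on, so the path is blocked at eta.
At least one path is unblocked, so d-separation fails.

No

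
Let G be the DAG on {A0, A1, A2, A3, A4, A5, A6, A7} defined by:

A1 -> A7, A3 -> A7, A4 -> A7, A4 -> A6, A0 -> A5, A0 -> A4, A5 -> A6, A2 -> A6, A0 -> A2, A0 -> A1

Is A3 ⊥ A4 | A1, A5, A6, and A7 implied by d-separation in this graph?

No

We examine all 4 paths between A3 and A4:
Path 1: A3 → A7 ← A1 ← A0 → A5 → A6 ← A4
  A1 is a chain here and A1 is conditioned on, so the path is blocked at A1.
Path 2: A3 → A7 ← A1 ← A0 → A4
  A1 is a chain here and A1 is conditioned on, so the path is blocked at A1.
Path 3: A3 → A7 ← A1 ← A0 → A2 → A6 ← A4
  A1 is a chain here and A1 is conditioned on, so the path is blocked at A1.
Path 4: A3 → A7 ← A4
  A7 is a collider and A7 is conditioned on, which opens it — no node blocks this path, so it is active.
At least one path is unblocked, so d-separation fails.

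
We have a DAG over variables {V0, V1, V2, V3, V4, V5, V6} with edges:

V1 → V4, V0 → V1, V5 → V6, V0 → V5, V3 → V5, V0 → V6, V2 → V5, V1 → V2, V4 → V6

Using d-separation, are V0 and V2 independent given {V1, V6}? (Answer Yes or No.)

We examine all 6 paths between V0 and V2:
Path 1: V0 → V6 ← V4 ← V1 → V2
  V1 is a fork here and V1 is conditioned on, so the path is blocked at V1.
Path 2: V0 → V6 ← V5 ← V2
  V6 is a collider and V6 is conditioned on, which opens it; V5 is a chain and V5 is not conditioned on — no node blocks this path, so it is active.
Path 3: V0 → V1 → V2
  V1 is a chain here and V1 is conditioned on, so the path is blocked at V1.
Path 4: V0 → V1 → V4 → V6 ← V5 ← V2
  V1 is a chain here and V1 is conditioned on, so the path is blocked at V1.
Path 5: V0 → V5 ← V2
  V5 is a collider and its descendant V6 is conditioned on, which opens it — no node blocks this path, so it is active.
Path 6: V0 → V5 → V6 ← V4 ← V1 → V2
  V1 is a fork here and V1 is conditioned on, so the path is blocked at V1.
Since the path V0 → V6 ← V5 ← V2 is active, V0 and V2 are not d-separated given {V1, V6}.

No — V0 and V2 are not d-separated given {V1, V6}.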